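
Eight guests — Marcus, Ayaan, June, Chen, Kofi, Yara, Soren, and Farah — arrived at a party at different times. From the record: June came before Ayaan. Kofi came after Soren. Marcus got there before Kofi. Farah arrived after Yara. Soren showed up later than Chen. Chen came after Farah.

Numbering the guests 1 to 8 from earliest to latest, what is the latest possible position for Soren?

Soren must come before Kofi — 1 guest forced after them.
Everything else can be placed before Soren in some valid order, so Soren can sit as late as position 8 − 1 = 7.

7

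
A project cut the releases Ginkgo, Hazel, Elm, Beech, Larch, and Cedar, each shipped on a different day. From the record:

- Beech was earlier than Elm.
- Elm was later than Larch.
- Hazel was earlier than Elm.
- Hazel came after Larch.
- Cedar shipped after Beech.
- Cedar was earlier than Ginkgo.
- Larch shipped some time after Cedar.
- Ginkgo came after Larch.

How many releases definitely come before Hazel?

Directly stated before Hazel: Larch.
Beech reaches Hazel via Beech → Cedar → Larch → Hazel.
Cedar reaches Hazel via Cedar → Larch → Hazel.
No chain forces Elm (or any of the others) ahead of Hazel.
That's Beech, Cedar, and Larch — 3 in all.

3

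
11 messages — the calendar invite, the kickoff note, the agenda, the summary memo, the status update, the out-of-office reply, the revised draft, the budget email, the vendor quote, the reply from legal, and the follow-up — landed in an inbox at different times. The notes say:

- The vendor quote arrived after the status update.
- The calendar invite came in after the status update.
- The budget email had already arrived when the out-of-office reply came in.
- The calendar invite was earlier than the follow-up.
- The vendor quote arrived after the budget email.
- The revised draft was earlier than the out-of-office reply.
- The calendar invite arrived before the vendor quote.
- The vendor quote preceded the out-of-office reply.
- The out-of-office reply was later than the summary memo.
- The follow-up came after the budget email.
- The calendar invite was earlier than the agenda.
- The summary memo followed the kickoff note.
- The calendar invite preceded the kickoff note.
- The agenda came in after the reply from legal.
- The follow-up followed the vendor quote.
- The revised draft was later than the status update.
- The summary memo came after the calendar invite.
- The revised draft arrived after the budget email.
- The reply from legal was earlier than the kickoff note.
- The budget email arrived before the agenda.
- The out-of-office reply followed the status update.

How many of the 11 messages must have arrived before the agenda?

4

Directly stated before the agenda: the budget email, the calendar invite, and the reply from legal.
The status update reaches the agenda via the status update → the calendar invite → the agenda.
That's the budget email, the calendar invite, the reply from legal, and the status update — 4 in all.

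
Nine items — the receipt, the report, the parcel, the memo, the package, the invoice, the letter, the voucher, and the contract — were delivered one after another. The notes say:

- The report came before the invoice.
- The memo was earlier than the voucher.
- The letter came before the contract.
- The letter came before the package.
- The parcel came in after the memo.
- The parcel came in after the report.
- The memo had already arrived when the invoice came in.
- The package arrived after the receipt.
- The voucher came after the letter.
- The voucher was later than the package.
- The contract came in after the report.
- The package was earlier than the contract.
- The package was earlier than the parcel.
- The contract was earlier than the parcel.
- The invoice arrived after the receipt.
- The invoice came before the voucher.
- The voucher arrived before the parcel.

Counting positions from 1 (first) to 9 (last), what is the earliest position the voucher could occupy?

7

The invoice, the letter, the memo, the package, the receipt, and the report must all come before the voucher — 6 forced predecessors.
Nothing else is forced ahead of the voucher, so its earliest slot is position 6 + 1 = 7.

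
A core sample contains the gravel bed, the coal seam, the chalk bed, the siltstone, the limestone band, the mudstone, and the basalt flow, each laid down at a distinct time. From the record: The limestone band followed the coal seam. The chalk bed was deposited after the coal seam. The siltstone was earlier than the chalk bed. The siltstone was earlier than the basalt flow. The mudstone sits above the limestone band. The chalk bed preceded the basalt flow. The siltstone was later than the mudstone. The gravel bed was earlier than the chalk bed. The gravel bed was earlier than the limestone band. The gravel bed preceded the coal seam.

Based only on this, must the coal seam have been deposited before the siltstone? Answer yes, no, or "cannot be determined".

yes

Chain the constraints: the coal seam → the limestone band → the mudstone → the siltstone. Each link is directly stated, so the coal seam comes before the siltstone.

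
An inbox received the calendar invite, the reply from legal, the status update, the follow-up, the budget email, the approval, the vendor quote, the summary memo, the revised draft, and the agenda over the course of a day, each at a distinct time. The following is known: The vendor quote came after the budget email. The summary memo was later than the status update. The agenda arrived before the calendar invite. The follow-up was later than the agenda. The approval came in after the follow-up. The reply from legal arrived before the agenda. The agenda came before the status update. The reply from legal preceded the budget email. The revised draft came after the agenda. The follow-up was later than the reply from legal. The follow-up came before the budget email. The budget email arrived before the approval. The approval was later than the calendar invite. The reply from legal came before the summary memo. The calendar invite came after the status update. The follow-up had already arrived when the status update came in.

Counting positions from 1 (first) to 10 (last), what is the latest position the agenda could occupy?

2

The agenda must come before the approval, the budget email, the calendar invite, the follow-up, the revised draft, the status update, the summary memo, and the vendor quote — 8 messages forced after it.
Everything else can be placed before the agenda in some valid order, so the agenda can sit as late as position 10 − 8 = 2.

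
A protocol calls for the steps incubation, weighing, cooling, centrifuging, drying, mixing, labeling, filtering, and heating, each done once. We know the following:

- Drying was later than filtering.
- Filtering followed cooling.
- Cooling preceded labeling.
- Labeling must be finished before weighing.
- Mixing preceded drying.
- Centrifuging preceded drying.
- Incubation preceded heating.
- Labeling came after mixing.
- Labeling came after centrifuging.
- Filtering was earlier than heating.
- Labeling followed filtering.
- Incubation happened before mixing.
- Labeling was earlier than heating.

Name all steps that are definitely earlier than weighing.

Directly stated before weighing: labeling.
Centrifuging reaches weighing via centrifuging → labeling → weighing.
Cooling reaches weighing via cooling → labeling → weighing.
Filtering reaches weighing via filtering → labeling → weighing.
Likewise incubation and mixing each reach weighing by chaining the stated constraints.

centrifuging, cooling, filtering, incubation, labeling, mixing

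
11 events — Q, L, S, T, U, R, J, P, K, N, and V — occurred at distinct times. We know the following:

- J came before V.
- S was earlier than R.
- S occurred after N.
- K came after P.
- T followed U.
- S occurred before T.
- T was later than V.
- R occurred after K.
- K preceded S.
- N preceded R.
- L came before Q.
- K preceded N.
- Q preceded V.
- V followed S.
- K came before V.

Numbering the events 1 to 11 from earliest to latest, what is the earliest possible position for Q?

2

L must come before Q — 1 forced predecessor.
Nothing else is forced ahead of Q, so its earliest slot is position 1 + 1 = 2.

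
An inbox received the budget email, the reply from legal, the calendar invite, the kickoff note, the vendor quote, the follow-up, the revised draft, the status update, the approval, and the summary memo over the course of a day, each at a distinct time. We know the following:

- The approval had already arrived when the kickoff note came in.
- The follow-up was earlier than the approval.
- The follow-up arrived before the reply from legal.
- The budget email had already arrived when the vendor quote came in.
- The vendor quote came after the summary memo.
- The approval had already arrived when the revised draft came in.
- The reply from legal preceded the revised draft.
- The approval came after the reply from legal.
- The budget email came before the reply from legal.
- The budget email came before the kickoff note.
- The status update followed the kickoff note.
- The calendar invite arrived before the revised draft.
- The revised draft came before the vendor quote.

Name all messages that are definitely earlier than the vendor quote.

Directly stated before the vendor quote: the budget email, the revised draft, and the summary memo.
The approval reaches the vendor quote via the approval → the revised draft → the vendor quote.
The calendar invite reaches the vendor quote via the calendar invite → the revised draft → the vendor quote.
The follow-up reaches the vendor quote via the follow-up → the approval → the revised draft → the vendor quote.
Likewise the reply from legal reaches the vendor quote by chaining the stated constraints.

the approval, the budget email, the calendar invite, the follow-up, the reply from legal, the revised draft, the summary memo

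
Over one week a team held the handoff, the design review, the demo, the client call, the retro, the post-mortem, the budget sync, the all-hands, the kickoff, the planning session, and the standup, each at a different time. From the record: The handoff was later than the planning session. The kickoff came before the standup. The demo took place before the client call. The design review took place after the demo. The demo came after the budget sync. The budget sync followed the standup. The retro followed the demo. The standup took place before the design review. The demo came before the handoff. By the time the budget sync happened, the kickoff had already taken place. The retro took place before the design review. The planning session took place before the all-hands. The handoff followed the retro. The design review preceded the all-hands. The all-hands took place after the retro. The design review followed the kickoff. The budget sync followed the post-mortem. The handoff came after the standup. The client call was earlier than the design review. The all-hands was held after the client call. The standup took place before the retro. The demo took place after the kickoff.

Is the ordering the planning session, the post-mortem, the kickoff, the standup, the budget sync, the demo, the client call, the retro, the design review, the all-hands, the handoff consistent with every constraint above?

Check each stated constraint against the proposed order — e.g. the planning session is ahead of the all-hands; the planning session is ahead of the handoff. Every pair is in the required order; nothing is violated.

yes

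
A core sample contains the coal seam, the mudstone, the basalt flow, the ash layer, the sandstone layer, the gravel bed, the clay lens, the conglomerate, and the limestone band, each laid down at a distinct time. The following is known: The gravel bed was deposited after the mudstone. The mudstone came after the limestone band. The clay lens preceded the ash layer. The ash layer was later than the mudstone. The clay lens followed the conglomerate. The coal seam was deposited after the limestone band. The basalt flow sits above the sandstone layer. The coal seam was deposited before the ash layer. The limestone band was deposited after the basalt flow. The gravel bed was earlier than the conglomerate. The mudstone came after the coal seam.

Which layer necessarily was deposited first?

The sandstone layer has a chain of constraints placing it before every other layer, so the sandstone layer must be first.

the sandstone layer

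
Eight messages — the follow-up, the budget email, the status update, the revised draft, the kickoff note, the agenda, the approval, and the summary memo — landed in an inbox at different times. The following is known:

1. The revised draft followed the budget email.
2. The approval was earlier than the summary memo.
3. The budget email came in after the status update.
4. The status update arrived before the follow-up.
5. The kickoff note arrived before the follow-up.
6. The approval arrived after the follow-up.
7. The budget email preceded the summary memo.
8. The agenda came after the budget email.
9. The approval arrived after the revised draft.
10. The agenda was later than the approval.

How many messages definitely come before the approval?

Directly stated before the approval: the follow-up and the revised draft.
The budget email reaches the approval via the budget email → the revised draft → the approval.
The kickoff note reaches the approval via the kickoff note → the follow-up → the approval.
The status update reaches the approval via the status update → the follow-up → the approval.
That's the budget email, the follow-up, the kickoff note, the revised draft, and the status update — 5 in all.

5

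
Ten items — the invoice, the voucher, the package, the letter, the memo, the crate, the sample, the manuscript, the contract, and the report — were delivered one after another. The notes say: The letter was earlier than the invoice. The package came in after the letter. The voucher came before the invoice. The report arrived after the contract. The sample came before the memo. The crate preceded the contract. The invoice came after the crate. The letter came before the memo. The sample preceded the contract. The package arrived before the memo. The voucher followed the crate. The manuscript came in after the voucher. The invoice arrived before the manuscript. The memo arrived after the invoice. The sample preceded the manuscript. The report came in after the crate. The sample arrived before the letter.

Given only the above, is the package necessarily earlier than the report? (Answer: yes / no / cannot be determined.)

cannot be determined

No chain of stated constraints runs from the package to the report, and none runs from the report to the package either.
So the relative order of the package and the report is not fixed by the given facts.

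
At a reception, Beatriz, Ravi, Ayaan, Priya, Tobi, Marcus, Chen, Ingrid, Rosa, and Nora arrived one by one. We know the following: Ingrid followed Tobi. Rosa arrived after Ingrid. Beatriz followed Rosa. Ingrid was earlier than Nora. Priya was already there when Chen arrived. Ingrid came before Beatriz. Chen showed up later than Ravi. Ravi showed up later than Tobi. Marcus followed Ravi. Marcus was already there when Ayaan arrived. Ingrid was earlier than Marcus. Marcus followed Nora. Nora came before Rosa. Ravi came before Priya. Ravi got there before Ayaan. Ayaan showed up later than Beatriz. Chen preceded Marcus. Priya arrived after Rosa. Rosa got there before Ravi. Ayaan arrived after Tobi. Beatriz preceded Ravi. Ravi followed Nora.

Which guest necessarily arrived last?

Every other guest has a chain of constraints placing them before Ayaan, so Ayaan is last.

Ayaan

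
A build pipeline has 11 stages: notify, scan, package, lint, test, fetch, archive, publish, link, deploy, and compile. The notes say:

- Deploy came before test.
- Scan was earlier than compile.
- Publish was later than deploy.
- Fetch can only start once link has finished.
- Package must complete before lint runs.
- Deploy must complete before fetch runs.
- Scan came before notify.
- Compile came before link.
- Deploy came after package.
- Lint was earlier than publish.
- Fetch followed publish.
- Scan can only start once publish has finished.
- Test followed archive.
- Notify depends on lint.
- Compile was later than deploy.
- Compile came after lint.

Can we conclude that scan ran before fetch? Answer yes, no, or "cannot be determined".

yes

Chain the constraints: scan → compile → link → fetch. Each link is directly stated, so scan comes before fetch.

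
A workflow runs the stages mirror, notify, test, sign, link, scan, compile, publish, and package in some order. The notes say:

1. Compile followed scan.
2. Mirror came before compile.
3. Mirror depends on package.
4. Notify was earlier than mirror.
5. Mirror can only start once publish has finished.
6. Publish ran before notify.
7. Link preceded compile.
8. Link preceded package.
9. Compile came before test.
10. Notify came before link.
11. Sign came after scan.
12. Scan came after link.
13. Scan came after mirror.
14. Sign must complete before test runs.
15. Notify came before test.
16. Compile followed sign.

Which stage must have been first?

publish

Publish has a chain of constraints placing it before every other stage, so publish must be first.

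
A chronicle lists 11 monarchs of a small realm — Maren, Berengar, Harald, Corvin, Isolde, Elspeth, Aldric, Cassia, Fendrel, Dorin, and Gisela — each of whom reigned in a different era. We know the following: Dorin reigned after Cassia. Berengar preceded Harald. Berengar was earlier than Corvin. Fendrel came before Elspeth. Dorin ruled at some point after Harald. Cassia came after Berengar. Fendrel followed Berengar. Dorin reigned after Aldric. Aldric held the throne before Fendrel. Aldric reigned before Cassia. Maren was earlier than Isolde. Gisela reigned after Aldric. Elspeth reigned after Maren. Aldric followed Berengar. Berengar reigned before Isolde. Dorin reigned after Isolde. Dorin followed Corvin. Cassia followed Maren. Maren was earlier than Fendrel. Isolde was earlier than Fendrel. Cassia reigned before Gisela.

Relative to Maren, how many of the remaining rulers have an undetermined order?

Forced after Maren: Cassia, Dorin, Elspeth, Fendrel, Gisela, and Isolde.
That leaves Aldric, Berengar, Corvin, and Harald with no forced order relative to Maren — 4.

4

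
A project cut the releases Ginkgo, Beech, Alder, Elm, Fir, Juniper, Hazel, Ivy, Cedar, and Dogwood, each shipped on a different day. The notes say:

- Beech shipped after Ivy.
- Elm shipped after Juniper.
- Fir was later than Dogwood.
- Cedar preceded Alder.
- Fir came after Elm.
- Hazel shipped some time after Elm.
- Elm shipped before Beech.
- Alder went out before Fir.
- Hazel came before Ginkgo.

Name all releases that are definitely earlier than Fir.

Directly stated before Fir: Alder, Dogwood, and Elm.
Cedar reaches Fir via Cedar → Alder → Fir.
Juniper reaches Fir via Juniper → Elm → Fir.

Alder, Cedar, Dogwood, Elm, Juniper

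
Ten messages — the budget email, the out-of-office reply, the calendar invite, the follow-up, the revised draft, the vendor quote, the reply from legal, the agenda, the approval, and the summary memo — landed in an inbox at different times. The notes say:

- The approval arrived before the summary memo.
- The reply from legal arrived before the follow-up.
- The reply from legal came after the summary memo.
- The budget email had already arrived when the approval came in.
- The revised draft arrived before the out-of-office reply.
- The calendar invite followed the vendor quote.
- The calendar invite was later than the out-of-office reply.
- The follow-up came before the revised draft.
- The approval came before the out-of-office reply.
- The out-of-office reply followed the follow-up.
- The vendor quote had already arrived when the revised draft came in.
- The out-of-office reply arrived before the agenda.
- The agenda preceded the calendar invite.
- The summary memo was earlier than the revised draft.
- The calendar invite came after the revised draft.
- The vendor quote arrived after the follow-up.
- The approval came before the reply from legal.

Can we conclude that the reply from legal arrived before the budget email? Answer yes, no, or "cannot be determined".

no

Tracing the constraints gives the budget email → the approval → the reply from legal, so the budget email must come before the reply from legal.
That means the reply from legal cannot be before the budget email.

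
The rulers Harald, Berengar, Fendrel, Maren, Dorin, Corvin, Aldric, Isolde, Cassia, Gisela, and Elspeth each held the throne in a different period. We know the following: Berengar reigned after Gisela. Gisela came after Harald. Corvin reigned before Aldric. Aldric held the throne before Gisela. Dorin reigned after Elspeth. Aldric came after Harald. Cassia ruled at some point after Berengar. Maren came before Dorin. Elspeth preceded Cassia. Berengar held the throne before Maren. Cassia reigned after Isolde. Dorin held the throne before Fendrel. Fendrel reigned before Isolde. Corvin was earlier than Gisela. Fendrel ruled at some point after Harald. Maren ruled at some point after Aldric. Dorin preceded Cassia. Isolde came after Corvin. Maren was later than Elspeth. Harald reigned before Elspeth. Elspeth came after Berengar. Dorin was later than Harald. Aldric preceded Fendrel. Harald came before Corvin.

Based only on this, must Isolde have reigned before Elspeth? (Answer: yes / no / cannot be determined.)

Tracing the constraints gives Elspeth → Dorin → Fendrel → Isolde, so Elspeth must come before Isolde.
That means Isolde cannot be before Elspeth.

no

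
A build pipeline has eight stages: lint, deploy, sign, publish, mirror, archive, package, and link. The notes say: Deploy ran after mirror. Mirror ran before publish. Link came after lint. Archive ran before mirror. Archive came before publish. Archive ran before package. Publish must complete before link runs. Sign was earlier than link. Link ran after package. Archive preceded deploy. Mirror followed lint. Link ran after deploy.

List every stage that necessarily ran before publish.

Directly stated before publish: archive and mirror.
Lint reaches publish via lint → mirror → publish.

archive, lint, mirror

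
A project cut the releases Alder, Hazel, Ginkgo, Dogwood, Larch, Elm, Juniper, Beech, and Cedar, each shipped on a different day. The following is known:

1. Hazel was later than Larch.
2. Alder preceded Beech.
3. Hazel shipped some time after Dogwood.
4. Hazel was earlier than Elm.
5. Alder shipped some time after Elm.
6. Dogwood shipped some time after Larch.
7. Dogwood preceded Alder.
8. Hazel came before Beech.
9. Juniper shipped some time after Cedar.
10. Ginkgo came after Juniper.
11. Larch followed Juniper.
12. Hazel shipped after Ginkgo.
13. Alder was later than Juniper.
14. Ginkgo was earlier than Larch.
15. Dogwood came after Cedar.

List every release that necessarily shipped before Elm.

Cedar, Dogwood, Ginkgo, Hazel, Juniper, Larch

Directly stated before Elm: Hazel.
Cedar reaches Elm via Cedar → Dogwood → Hazel → Elm.
Dogwood reaches Elm via Dogwood → Hazel → Elm.
Ginkgo reaches Elm via Ginkgo → Hazel → Elm.
Likewise Juniper and Larch each reach Elm by chaining the stated constraints.
No chain forces Beech (or any of the others) ahead of Elm.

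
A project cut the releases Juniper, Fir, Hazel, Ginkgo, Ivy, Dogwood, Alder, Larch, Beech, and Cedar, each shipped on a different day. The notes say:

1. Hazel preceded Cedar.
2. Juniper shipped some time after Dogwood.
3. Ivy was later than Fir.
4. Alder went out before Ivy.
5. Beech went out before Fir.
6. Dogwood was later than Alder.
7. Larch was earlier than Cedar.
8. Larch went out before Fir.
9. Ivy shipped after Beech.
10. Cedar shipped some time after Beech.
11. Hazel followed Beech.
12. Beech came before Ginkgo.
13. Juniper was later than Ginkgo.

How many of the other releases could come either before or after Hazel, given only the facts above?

7

Forced before Hazel: Beech; forced after Hazel: Cedar.
That leaves Alder, Dogwood, Fir, Ginkgo, Ivy, Juniper, and Larch with no forced order relative to Hazel — 7.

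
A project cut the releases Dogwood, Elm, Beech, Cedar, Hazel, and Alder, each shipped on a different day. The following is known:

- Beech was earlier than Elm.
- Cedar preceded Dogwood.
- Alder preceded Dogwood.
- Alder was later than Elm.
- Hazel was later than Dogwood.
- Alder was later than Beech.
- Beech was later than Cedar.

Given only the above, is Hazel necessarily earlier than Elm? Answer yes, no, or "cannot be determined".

no

Tracing the constraints gives Elm → Alder → Dogwood → Hazel, so Elm must come before Hazel.
That means Hazel cannot be before Elm.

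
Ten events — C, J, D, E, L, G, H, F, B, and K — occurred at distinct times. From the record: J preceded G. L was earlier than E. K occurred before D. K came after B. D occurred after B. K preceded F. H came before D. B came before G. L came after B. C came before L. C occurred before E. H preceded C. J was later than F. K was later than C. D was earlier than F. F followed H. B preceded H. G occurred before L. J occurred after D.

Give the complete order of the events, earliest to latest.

B, H, C, K, D, F, J, G, L, E

The constraints fix every adjacent pair, so only one ordering works:
B → H → C → K → D → F → J → G → L → E.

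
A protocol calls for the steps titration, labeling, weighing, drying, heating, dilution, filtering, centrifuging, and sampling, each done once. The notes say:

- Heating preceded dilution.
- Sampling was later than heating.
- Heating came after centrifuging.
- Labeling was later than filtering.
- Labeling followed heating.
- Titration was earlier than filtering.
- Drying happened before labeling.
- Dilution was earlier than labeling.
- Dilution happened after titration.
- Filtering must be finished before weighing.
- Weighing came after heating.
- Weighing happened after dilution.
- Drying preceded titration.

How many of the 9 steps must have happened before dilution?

4

Directly stated before dilution: heating and titration.
Centrifuging reaches dilution via centrifuging → heating → dilution.
Drying reaches dilution via drying → titration → dilution.
That's centrifuging, drying, heating, and titration — 4 in all.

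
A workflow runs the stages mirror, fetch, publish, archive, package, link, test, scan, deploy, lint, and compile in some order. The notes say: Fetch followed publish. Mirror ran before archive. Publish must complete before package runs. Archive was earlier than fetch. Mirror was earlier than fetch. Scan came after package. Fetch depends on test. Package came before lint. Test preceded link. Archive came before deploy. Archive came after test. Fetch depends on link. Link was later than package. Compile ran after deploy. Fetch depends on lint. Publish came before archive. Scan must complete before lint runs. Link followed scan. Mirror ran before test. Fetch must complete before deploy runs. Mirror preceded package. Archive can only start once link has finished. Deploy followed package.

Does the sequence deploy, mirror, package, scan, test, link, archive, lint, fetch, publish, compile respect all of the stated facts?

no

The constraints require publish before archive, but in the proposed sequence archive appears ahead of publish. That one violation is enough.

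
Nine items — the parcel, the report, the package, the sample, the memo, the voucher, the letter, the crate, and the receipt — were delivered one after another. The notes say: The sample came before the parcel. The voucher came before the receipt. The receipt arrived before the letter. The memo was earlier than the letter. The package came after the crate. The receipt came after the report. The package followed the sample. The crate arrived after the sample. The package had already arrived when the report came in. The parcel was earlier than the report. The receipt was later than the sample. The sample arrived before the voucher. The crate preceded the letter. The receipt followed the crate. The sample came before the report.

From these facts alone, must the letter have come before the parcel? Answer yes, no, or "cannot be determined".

no

Tracing the constraints gives the parcel → the report → the receipt → the letter, so the parcel must come before the letter.
That means the letter cannot be before the parcel.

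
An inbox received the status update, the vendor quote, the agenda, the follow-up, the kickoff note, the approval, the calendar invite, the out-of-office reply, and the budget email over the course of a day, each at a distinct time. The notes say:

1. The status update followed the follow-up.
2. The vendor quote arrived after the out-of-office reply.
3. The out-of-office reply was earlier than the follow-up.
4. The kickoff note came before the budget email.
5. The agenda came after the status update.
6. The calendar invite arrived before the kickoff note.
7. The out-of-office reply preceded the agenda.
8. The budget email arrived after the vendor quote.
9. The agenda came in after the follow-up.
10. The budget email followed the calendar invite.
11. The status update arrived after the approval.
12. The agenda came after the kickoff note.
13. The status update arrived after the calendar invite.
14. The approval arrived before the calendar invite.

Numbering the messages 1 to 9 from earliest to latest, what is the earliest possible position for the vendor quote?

2

The out-of-office reply must come before the vendor quote — 1 forced predecessor.
Nothing else is forced ahead of the vendor quote, so its earliest slot is position 1 + 1 = 2.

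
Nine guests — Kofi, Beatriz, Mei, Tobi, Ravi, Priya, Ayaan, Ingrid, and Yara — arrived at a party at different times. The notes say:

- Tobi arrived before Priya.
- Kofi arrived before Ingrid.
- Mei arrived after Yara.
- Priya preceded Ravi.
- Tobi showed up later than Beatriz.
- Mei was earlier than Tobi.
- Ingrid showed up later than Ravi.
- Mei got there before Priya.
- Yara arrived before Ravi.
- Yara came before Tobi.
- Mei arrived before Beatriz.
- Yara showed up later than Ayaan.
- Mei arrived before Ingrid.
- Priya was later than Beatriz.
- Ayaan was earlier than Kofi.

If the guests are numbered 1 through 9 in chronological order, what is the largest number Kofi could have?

Kofi must come before Ingrid — 1 guest forced after them.
Everything else can be placed before Kofi in some valid order, so Kofi can sit as late as position 9 − 1 = 8.

8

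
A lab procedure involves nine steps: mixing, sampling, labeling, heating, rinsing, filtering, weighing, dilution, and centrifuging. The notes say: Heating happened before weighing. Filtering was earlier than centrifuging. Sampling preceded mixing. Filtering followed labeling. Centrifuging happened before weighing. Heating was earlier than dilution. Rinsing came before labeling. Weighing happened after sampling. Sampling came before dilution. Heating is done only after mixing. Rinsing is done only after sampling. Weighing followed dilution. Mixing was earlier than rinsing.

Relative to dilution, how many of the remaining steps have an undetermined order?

4

Forced before dilution: heating, mixing, and sampling; forced after dilution: weighing.
That leaves centrifuging, filtering, labeling, and rinsing with no forced order relative to dilution — 4.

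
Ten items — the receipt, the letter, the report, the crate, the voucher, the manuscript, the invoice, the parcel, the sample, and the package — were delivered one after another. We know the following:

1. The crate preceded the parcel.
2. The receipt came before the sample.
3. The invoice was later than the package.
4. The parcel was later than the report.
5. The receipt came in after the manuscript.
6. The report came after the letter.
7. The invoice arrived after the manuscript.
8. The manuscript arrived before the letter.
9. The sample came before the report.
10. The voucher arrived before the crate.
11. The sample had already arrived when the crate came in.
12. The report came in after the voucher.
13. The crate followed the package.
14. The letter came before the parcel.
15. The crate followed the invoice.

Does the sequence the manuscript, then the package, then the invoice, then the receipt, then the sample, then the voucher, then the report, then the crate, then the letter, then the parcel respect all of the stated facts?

The constraints require the letter before the report, but in the proposed sequence the report appears ahead of the letter. That one violation is enough.

no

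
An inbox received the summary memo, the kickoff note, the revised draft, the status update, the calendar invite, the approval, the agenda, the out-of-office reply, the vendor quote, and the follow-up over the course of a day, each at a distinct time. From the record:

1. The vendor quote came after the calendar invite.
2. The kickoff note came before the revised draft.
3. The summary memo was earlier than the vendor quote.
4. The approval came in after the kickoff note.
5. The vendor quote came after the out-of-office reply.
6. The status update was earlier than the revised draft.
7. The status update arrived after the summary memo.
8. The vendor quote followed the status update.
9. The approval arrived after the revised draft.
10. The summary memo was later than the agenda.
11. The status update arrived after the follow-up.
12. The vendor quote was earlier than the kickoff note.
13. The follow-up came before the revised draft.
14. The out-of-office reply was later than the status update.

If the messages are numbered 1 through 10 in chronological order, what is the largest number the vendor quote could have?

The vendor quote must come before the approval, the kickoff note, and the revised draft — 3 messages forced after it.
Everything else can be placed before the vendor quote in some valid order, so the vendor quote can sit as late as position 10 − 3 = 7.

7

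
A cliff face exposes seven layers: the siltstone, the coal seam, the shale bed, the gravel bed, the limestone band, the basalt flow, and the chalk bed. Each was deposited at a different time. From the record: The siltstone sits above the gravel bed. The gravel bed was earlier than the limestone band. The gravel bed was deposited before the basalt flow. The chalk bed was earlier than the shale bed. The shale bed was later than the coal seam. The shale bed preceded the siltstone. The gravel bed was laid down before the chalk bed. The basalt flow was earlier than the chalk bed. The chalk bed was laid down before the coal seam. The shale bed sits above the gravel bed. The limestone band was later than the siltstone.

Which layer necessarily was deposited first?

the gravel bed

The gravel bed has a chain of constraints placing it before every other layer, so the gravel bed must be first.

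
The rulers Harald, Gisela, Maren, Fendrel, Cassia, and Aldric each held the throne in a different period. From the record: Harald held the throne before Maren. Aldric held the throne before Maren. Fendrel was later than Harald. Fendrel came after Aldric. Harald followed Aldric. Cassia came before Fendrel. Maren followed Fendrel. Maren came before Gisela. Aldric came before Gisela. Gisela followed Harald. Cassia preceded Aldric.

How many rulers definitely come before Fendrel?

3

Directly stated before Fendrel: Aldric, Cassia, and Harald.
No chain forces Maren (or any of the others) ahead of Fendrel.
That's Aldric, Cassia, and Harald — 3 in all.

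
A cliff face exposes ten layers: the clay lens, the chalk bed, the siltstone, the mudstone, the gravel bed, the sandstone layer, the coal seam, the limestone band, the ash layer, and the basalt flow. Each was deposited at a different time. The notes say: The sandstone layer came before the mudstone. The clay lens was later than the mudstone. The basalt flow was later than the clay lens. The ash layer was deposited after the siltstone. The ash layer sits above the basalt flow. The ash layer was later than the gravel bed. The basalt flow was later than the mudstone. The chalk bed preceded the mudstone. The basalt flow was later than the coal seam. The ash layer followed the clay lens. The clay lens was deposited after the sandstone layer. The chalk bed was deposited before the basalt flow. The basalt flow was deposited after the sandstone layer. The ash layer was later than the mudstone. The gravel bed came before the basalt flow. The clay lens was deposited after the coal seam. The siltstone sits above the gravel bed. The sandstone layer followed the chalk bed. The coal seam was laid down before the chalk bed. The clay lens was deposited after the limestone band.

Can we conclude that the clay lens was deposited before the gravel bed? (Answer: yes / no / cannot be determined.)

No chain of stated constraints runs from the clay lens to the gravel bed, and none runs from the gravel bed to the clay lens either.
So the relative order of the clay lens and the gravel bed is not fixed by the given facts.

cannot be determined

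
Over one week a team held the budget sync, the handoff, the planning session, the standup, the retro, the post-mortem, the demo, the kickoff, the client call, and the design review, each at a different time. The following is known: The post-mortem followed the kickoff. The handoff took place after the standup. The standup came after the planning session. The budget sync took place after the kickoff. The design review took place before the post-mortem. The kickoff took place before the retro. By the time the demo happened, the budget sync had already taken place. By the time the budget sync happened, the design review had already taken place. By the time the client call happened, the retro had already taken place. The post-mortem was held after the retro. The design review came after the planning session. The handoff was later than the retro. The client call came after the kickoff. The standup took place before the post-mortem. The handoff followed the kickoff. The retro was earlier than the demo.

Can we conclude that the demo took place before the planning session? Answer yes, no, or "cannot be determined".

no

Tracing the constraints gives the planning session → the design review → the budget sync → the demo, so the planning session must come before the demo.
That means the demo cannot be before the planning session.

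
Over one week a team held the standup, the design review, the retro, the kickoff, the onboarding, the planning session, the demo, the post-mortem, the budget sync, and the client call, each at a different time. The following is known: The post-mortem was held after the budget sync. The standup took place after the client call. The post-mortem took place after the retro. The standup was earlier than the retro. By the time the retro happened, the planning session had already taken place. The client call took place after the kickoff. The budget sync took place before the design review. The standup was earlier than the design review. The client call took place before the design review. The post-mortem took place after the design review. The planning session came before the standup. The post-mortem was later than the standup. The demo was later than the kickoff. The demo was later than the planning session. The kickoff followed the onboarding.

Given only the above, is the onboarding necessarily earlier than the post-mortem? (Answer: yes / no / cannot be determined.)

yes

Chain the constraints: the onboarding → the kickoff → the client call → the design review → the post-mortem. Each link is directly stated, so the onboarding comes before the post-mortem.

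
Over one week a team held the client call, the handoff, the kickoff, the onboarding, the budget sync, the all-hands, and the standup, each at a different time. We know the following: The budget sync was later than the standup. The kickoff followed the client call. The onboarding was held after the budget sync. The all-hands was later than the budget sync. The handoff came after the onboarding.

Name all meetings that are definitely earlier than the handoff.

the budget sync, the onboarding, the standup

Directly stated before the handoff: the onboarding.
The budget sync reaches the handoff via the budget sync → the onboarding → the handoff.
The standup reaches the handoff via the standup → the budget sync → the onboarding → the handoff.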